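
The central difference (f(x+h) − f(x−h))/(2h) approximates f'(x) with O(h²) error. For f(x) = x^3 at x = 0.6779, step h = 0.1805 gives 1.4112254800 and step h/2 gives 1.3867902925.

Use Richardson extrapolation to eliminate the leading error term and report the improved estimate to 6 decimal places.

The method has order 2: 2^2 = 4.
4*1.3867902925 − 1.4112254800 = 4.1359356900
4.1359356900 ÷ 3 = 1.3786452300
Shift from A(h/2): −0.0081450625.

1.378645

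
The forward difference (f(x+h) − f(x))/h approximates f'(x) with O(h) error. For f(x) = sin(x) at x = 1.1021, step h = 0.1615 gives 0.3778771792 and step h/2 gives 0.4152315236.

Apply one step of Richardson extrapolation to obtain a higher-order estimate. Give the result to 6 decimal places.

0.452586

Method order is 1; weight 2^1 = 2.
2*0.4152315236 − 0.3778771792 = 0.4525858680
Denominator 2 − 1 = 1.
Result: 0.4525858680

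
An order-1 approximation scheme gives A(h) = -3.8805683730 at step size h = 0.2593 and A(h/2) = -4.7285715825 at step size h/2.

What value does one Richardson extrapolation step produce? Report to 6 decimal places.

Order 1 gives 2^r = 2 and 2^r − 1 = 1.
2^1×A(h/2) = -9.4571431650; minus A(h) gives -5.5765747920.
Denominator 2 − 1 = 1.
(-5.5765747920) ÷ 1 = -5.5765747920
Gap between inputs: 8.480e-01; correction applied: −0.8480032095.

-5.576575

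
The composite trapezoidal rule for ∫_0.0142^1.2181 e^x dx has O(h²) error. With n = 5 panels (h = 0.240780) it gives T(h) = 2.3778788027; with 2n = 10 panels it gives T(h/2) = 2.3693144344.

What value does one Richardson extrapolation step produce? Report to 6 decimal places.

2.366460

The method has order 2: 2^2 = 4.
Difference of the inputs: 2.3693144344 − 2.3778788027 = -0.0085643683
Divide by 2^2 − 1 = 3: (-0.0085643683)/3 = -0.0028547894
R = A(h/2) + (A(h/2) − A(h))/3 = 2.3693144344 − 0.0028547894 = 2.3664596450
Correction |R − A(h/2)| = 2.855e-03; gap |A(h/2) − A(h)| = 8.564e-03.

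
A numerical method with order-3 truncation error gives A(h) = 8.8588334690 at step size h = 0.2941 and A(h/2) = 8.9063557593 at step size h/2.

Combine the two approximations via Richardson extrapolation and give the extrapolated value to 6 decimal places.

8.913145

Error is O(h^3); halving h shrinks it by 2^3 = 8.
Numerator 8×A(h/2) − A(h) = 8×8.9063557593 − 8.8588334690 = 62.3920126054
Denominator 8 − 1 = 7.
Extrapolated: 62.3920126054 / 7 = 8.9131446579
Shift from A(h/2): +0.0067888986.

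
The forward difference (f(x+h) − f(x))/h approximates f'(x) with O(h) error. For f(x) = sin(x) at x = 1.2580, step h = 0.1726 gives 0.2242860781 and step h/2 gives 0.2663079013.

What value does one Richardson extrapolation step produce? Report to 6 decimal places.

Method order is 1; weight 2^1 = 2.
Difference of the inputs: 0.2663079013 − 0.2242860781 = 0.0420218232
Divide by 2^1 − 1 = 1: 0.0420218232/1 = 0.0420218232
R = A(h/2) + (A(h/2) − A(h))/1 = 0.2663079013 + 0.0420218232 = 0.3083297245
Correction |R − A(h/2)| = 4.202e-02; gap |A(h/2) − A(h)| = 4.202e-02.

0.308330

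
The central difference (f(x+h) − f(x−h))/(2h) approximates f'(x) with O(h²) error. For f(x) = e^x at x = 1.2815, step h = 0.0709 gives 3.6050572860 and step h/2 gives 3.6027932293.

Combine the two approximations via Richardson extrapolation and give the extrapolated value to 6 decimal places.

3.602039

r = 2, so 2^r = 4.
Numerator 4*A(h/2) − A(h) = 4*3.6027932293 − 3.6050572860 = 10.8061156312
R = 10.8061156312/3 = 3.6020385437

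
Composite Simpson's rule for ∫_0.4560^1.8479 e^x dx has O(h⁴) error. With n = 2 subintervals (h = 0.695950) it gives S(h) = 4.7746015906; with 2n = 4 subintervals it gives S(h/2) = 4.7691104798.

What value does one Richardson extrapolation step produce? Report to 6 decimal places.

With r = 4 the leading error scales as h^4, so the weight is 2^4 = 16.
A(h/2) − A(h) = 4.7691104798 − 4.7746015906 = -0.0054911108
Divide by 2^4 − 1 = 15: (-0.0054911108)/15 = -0.0003660741
R = A(h/2) + (A(h/2) − A(h))/15 = 4.7691104798 − 0.0003660741 = 4.7687444057
Gap between inputs: 5.491e-03; correction applied: −0.0003660741.

4.768744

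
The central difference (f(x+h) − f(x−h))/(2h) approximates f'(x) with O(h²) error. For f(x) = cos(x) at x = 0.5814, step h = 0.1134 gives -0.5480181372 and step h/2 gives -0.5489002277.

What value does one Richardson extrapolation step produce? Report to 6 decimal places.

-0.549194

The method has order 2: 2^2 = 4.
4×(-0.5489002277) = -2.1956009108; subtract (-0.5480181372) → -1.6475827736
(-1.6475827736) ÷ 3 = -0.5491942579
Gap between inputs: 8.821e-04; correction applied: −0.0002940302.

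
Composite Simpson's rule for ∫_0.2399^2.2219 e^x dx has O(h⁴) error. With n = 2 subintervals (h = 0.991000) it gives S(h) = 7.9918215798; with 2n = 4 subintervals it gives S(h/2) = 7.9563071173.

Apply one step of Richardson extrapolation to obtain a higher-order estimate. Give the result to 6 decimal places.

7.953939

r = 4, so 2^r = 16.
16·7.9563071173 = 127.3009138768; subtract 7.9918215798 → 119.3090922970
Denominator 16 − 1 = 15.
Extrapolated: 119.3090922970 / 15 = 7.9539394865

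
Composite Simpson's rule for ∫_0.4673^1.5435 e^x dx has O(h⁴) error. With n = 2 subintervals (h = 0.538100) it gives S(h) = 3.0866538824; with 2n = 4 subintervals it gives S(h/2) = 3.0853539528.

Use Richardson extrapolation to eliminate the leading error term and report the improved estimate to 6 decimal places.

With r = 4 the leading error scales as h^4, so the weight is 2^4 = 16.
Weighted: 49.3656632448 − 3.0866538824 = 46.2790093624
Divide by 2^4 − 1 = 15.
46.2790093624 ÷ 15 = 3.0852672908
Shift from A(h/2): −0.0000866620.

3.085267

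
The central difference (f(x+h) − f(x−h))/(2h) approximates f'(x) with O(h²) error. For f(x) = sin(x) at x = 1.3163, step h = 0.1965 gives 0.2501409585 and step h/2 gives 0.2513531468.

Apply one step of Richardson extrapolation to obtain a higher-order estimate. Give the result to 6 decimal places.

r = 2: numerator weight 4, denominator 3.
4·0.2513531468 = 1.0054125872; 1.0054125872 − 0.2501409585 = 0.7552716287
Denominator 4 − 1 = 3.
(4·0.2513531468 − 0.2501409585)/(4 − 1) = 0.2517572096
Shift from A(h/2): +0.0004040628.

0.251757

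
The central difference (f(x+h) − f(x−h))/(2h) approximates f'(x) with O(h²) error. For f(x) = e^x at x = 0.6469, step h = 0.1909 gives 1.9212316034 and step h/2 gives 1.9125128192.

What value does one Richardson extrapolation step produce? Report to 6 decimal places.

The method has order 2: 2^2 = 4.
Numerator 4*A(h/2) − A(h) = 4*1.9125128192 − 1.9212316034 = 5.7288196734
(4*1.9125128192 − 1.9212316034)/(4 − 1) = 1.9096065578
Gap between inputs: 8.719e-03; correction applied: −0.0029062614.

1.909607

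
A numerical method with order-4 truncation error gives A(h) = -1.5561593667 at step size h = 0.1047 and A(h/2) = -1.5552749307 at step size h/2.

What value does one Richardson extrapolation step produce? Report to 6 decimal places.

-1.555216

Order 4 gives 2^r = 16 and 2^r − 1 = 15.
Top: 16(-1.5552749307) − (-1.5561593667) = -23.3282395245
Denominator 16 − 1 = 15.
R = (-23.3282395245)/15 = -1.5552159683
Correction |R − A(h/2)| = 5.896e-05; gap |A(h/2) − A(h)| = 8.844e-04.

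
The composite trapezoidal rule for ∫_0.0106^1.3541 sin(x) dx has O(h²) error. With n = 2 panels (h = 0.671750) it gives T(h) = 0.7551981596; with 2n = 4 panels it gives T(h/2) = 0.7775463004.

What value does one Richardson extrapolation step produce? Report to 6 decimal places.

0.784996

With r = 2 the leading error scales as h^2, so the weight is 2^2 = 4.
Weighted: 3.1101852016 − 0.7551981596 = 2.3549870420
Denominator 4 − 1 = 3.
R = 2.3549870420/3 = 0.7849956807
Correction |R − A(h/2)| = 7.449e-03; gap |A(h/2) − A(h)| = 2.235e-02.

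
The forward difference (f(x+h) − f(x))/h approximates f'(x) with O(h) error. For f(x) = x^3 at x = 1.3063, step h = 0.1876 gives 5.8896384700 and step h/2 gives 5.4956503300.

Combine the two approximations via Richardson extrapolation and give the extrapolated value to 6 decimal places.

Error is O(h^1); halving h shrinks it by 2^1 = 2.
Top: 2(5.4956503300) − (5.8896384700) = 5.1016621900
Denominator 2 − 1 = 1.
So the Richardson estimate is 5.1016621900.

5.101662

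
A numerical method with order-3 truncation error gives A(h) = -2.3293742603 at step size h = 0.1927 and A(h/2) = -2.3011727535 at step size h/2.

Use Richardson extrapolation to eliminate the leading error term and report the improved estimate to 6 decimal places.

-2.297144

The method has order 3: 2^3 = 8.
8×(-2.3011727535) = -18.4093820280; (-18.4093820280) − (-2.3293742603) = -16.0800077677
Divide by 2^3 − 1 = 7.
R = (-16.0800077677)/7 = -2.2971439668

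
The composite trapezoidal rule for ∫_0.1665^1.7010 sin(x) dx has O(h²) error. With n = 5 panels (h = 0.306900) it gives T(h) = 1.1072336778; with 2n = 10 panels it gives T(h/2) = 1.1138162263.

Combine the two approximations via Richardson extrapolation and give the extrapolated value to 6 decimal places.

r = 2, so 2^r = 4.
Top: 4(1.1138162263) − (1.1072336778) = 3.3480312274
Divide by 2^2 − 1 = 3.
R = 3.3480312274/3 = 1.1160104091

1.116010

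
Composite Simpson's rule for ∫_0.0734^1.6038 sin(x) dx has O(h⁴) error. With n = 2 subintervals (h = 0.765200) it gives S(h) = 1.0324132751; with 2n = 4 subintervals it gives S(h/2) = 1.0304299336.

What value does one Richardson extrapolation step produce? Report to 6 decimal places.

With r = 4 the leading error scales as h^4, so the weight is 2^4 = 16.
2^4×A(h/2) = 16.4868789376; minus A(h) gives 15.4544656625.
Denominator 16 − 1 = 15.
15.4544656625 ÷ 15 = 1.0302977108
Correction |R − A(h/2)| = 1.322e-04; gap |A(h/2) − A(h)| = 1.983e-03.

1.030298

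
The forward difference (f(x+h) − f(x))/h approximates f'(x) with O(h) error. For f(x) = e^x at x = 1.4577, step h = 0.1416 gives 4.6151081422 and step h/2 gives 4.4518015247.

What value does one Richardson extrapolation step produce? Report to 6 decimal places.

r = 1: numerator weight 2, denominator 1.
2 × 4.4518015247 = 8.9036030494; subtract 4.6151081422 → 4.2884949072
Divide by 2^1 − 1 = 1.
Extrapolated: 4.2884949072 / 1 = 4.2884949072

4.288495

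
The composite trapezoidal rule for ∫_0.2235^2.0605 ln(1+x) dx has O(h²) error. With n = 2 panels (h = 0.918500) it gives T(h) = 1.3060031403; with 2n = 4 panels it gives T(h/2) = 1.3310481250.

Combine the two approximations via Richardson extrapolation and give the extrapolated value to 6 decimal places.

1.339396

r = 2, so 2^r = 4.
A(h/2) − A(h) = 1.3310481250 − 1.3060031403 = 0.0250449847
Divide by 2^2 − 1 = 3: 0.0250449847/3 = 0.0083483282
R = A(h/2) + (A(h/2) − A(h))/3 = 1.3310481250 + 0.0083483282 = 1.3393964532
Shift from A(h/2): +0.0083483282.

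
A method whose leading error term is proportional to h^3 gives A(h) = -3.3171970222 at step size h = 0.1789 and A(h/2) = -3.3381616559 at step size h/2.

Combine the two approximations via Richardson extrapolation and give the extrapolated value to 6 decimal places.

-3.341157

Leading term ∝ h^3; use weight 8 = 2^3.
Weighted: (-26.7052932472) − (-3.3171970222) = -23.3880962250
(-23.3880962250) ÷ 7 = -3.3411566036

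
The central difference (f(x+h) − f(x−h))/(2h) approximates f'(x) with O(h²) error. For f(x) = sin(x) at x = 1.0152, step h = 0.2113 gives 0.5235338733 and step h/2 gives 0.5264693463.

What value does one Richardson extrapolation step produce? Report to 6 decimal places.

Method order is 2; weight 2^2 = 4.
A(h/2) − A(h) = 0.5264693463 − 0.5235338733 = 0.0029354730
Divide by 2^2 − 1 = 3: 0.0029354730/3 = 0.0009784910
R = A(h/2) + (A(h/2) − A(h))/3 = 0.5264693463 + 0.0009784910 = 0.5274478373

0.527448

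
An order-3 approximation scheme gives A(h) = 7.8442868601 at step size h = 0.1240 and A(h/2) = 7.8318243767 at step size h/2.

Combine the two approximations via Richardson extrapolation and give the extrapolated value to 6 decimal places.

r = 3: numerator weight 8, denominator 7.
8×7.8318243767 = 62.6545950136; 62.6545950136 − 7.8442868601 = 54.8103081535
(8×7.8318243767 − 7.8442868601)/(8 − 1) = 7.8300440219

7.830044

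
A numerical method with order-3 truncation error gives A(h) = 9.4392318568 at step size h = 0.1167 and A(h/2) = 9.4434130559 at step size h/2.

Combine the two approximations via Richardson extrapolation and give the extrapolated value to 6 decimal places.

9.444010

r = 3: numerator weight 8, denominator 7.
8 × 9.4434130559 = 75.5473044472; subtract 9.4392318568 → 66.1080725904
R = 66.1080725904/7 = 9.4440103701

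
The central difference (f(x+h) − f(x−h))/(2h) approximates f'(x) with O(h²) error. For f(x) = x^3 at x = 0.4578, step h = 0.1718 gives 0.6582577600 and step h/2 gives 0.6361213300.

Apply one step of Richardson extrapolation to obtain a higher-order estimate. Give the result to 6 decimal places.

0.628743

Method order is 2; weight 2^2 = 4.
4 × 0.6361213300 = 2.5444853200; subtract 0.6582577600 → 1.8862275600
Denominator 4 − 1 = 3.
(4 × 0.6361213300 − 0.6582577600)/(4 − 1) = 0.6287425200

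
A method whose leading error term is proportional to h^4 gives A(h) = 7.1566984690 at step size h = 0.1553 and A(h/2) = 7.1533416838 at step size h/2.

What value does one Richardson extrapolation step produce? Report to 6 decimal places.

7.153118

Leading term ∝ h^4; use weight 16 = 2^4.
16*7.1533416838 = 114.4534669408; 114.4534669408 − 7.1566984690 = 107.2967684718
R = 107.2967684718/15 = 7.1531178981
Shift from A(h/2): −0.0002237857.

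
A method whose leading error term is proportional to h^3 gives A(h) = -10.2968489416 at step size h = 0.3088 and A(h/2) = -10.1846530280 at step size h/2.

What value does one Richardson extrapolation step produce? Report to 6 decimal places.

The method has order 3: 2^3 = 8.
Numerator 8 × A(h/2) − A(h) = 8 × (-10.1846530280) − (-10.2968489416) = -71.1803752824
(-71.1803752824) ÷ 7 = -10.1686250403

-10.168625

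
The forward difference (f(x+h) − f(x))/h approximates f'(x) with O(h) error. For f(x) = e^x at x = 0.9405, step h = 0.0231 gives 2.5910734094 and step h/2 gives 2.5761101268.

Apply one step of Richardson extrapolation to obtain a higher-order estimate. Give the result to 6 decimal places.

With r = 1 the leading error scales as h^1, so the weight is 2^1 = 2.
Weighted: 5.1522202536 − 2.5910734094 = 2.5611468442
2.5611468442 ÷ 1 = 2.5611468442
Correction |R − A(h/2)| = 1.496e-02; gap |A(h/2) − A(h)| = 1.496e-02.

2.561147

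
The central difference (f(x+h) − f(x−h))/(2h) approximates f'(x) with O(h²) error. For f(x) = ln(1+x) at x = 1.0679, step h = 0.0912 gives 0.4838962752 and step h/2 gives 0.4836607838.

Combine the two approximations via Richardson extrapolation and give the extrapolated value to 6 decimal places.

The method has order 2: 2^2 = 4.
4*0.4836607838 = 1.9346431352; 1.9346431352 − 0.4838962752 = 1.4507468600
Divide by 2^2 − 1 = 3.
R = 1.4507468600/3 = 0.4835822867
Gap between inputs: 2.355e-04; correction applied: −0.0000784971.

0.483582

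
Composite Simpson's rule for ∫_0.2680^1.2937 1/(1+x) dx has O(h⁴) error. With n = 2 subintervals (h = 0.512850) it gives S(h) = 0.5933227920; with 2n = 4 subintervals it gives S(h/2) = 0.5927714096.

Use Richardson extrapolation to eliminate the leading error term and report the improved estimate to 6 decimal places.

The method has order 4: 2^4 = 16.
Difference of the inputs: 0.5927714096 − 0.5933227920 = -0.0005513824
Divide by 2^4 − 1 = 15: (-0.0005513824)/15 = -0.0000367588
R = 0.5927714096 − 0.0000367588 = 0.5927346508
Shift from A(h/2): −0.0000367588.

0.592735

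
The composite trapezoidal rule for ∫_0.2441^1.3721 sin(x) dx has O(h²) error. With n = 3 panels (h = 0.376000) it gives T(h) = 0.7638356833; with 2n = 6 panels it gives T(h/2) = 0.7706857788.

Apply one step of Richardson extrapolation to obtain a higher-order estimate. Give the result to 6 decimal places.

r = 2, so 2^r = 4.
4·0.7706857788 − 0.7638356833 = 2.3189074319
Divide by 2^2 − 1 = 3.
R = 2.3189074319/3 = 0.7729691440
Correction |R − A(h/2)| = 2.283e-03; gap |A(h/2) − A(h)| = 6.850e-03.

0.772969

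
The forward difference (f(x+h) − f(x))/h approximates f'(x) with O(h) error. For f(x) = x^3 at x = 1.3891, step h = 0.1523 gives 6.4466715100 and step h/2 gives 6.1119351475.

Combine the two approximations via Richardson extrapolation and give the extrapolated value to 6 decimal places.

Method order is 1; weight 2^1 = 2.
2 × 6.1119351475 − 6.4466715100 = 5.7771987850
Divide by 2^1 − 1 = 1.
Extrapolated: 5.7771987850 / 1 = 5.7771987850

5.777199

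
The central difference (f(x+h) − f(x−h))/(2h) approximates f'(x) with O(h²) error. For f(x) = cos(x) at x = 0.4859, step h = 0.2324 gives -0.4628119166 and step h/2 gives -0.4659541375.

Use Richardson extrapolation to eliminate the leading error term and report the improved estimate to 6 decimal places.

-0.467002

Order 2 gives 2^r = 4 and 2^r − 1 = 3.
A(h/2) − A(h) = -0.4659541375 − (-0.4628119166) = -0.0031422209
Divide by 2^2 − 1 = 3: (-0.0031422209)/3 = -0.0010474070
R = A(h/2) + (A(h/2) − A(h))/3 = -0.4659541375 − 0.0010474070 = -0.4670015445
Shift from A(h/2): −0.0010474070.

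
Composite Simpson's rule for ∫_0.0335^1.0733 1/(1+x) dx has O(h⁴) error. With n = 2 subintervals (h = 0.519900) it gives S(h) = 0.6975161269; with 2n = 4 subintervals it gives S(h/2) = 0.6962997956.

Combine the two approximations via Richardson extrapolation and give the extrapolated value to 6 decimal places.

0.696219

Leading term ∝ h^4; use weight 16 = 2^4.
A(h/2) − A(h) = 0.6962997956 − 0.6975161269 = -0.0012163313
Correction (A(h/2) − A(h))/(16 − 1) = (-0.0012163313)/15 = -0.0000810888
R = A(h/2) + (A(h/2) − A(h))/15 = 0.6962997956 − 0.0000810888 = 0.6962187068
Shift from A(h/2): −0.0000810888.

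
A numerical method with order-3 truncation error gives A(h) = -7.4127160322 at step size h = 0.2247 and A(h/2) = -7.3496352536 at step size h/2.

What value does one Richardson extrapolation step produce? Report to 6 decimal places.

The method has order 3: 2^3 = 8.
8 × (-7.3496352536) = -58.7970820288; (-58.7970820288) − (-7.4127160322) = -51.3843659966
Divide by 2^3 − 1 = 7.
Result: -7.3406237138
Shift from A(h/2): +0.0090115398.

-7.340624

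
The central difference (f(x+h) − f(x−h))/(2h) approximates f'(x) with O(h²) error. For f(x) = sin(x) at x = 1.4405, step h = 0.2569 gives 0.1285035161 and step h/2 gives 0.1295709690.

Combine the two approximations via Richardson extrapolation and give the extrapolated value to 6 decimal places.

With r = 2 the leading error scales as h^2, so the weight is 2^2 = 4.
2^2×A(h/2) = 0.5182838760; minus A(h) gives 0.3897803599.
0.3897803599 ÷ 3 = 0.1299267866

0.129927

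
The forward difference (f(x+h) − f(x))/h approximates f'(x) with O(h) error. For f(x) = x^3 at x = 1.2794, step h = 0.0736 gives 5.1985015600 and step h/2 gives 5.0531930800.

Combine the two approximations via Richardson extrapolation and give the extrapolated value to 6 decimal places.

Error is O(h^1); halving h shrinks it by 2^1 = 2.
Top: 2(5.0531930800) − (5.1985015600) = 4.9078846000
R = 4.9078846000/1 = 4.9078846000

4.907885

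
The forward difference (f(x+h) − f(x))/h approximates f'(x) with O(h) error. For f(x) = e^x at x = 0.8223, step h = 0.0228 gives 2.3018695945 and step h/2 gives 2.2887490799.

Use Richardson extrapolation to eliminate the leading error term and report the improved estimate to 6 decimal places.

Leading term ∝ h^1; use weight 2 = 2^1.
2×2.2887490799 = 4.5774981598; 4.5774981598 − 2.3018695945 = 2.2756285653
Divide by 2^1 − 1 = 1.
R = 2.2756285653/1 = 2.2756285653

2.275629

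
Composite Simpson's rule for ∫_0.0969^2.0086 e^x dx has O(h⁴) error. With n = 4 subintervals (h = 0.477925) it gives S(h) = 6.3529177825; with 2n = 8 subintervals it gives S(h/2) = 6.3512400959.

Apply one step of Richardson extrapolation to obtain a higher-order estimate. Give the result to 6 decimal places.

6.351128

With r = 4 the leading error scales as h^4, so the weight is 2^4 = 16.
Top: 16(6.3512400959) − (6.3529177825) = 95.2669237519
Divide by 2^4 − 1 = 15.
R = 95.2669237519/15 = 6.3511282501
Correction |R − A(h/2)| = 1.118e-04; gap |A(h/2) − A(h)| = 1.678e-03.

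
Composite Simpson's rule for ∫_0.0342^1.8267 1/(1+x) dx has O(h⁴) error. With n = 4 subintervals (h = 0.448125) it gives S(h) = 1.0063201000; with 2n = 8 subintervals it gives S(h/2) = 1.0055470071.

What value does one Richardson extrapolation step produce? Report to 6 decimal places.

1.005495

r = 4, so 2^r = 16.
16·1.0055470071 = 16.0887521136; 16.0887521136 − 1.0063201000 = 15.0824320136
Denominator 16 − 1 = 15.
R = 15.0824320136/15 = 1.0054954676
Gap between inputs: 7.731e-04; correction applied: −0.0000515395.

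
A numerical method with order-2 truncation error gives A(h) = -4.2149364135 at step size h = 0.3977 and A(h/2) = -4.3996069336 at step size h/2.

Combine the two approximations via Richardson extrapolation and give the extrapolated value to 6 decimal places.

The method has order 2: 2^2 = 4.
4*(-4.3996069336) − (-4.2149364135) = -13.3834913209
Divide by 2^2 − 1 = 3.
Result: -4.4611637736

-4.461164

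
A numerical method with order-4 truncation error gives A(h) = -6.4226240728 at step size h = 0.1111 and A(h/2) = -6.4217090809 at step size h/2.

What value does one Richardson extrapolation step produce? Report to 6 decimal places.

Order 4 gives 2^r = 16 and 2^r − 1 = 15.
Numerator 16·A(h/2) − A(h) = 16·(-6.4217090809) − (-6.4226240728) = -96.3247212216
R = (-96.3247212216)/15 = -6.4216480814

-6.421648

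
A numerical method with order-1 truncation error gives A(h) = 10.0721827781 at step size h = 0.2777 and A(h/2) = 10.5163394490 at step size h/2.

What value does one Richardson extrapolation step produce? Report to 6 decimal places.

With r = 1 the leading error scales as h^1, so the weight is 2^1 = 2.
2 × 10.5163394490 − 10.0721827781 = 10.9604961199
R = 10.9604961199/1 = 10.9604961199
Shift from A(h/2): +0.4441566709.

10.960496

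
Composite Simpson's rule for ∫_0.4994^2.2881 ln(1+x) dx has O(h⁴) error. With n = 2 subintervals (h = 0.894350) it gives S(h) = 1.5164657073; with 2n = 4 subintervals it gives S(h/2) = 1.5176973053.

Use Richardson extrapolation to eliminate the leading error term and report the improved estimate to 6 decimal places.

With r = 4 the leading error scales as h^4, so the weight is 2^4 = 16.
16*1.5176973053 = 24.2831568848; subtract 1.5164657073 → 22.7666911775
Extrapolated: 22.7666911775 / 15 = 1.5177794118

1.517779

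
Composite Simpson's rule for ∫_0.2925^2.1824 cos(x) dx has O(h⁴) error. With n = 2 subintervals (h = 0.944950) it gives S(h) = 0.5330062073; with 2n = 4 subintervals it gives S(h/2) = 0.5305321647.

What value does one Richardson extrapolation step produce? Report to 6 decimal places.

Order 4 gives 2^r = 16 and 2^r − 1 = 15.
Difference of the inputs: 0.5305321647 − 0.5330062073 = -0.0024740426
Correction (A(h/2) − A(h))/(16 − 1) = (-0.0024740426)/15 = -0.0001649362
R = 0.5305321647 − 0.0001649362 = 0.5303672285
Correction |R − A(h/2)| = 1.649e-04; gap |A(h/2) − A(h)| = 2.474e-03.

0.530367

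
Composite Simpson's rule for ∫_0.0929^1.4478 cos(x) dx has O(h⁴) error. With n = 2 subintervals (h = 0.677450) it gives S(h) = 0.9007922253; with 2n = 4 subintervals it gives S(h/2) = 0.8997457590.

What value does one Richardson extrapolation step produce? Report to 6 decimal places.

0.899676

r = 4: numerator weight 16, denominator 15.
16 × 0.8997457590 − 0.9007922253 = 13.4951399187
Denominator 16 − 1 = 15.
So the Richardson estimate is 0.8996759946.
Correction |R − A(h/2)| = 6.976e-05; gap |A(h/2) − A(h)| = 1.046e-03.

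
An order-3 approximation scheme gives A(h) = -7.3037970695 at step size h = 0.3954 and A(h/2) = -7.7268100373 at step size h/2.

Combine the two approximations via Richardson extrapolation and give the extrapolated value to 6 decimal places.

With r = 3 the leading error scales as h^3, so the weight is 2^3 = 8.
Weighted: (-61.8144802984) − (-7.3037970695) = -54.5106832289
Extrapolated: (-54.5106832289) / 7 = -7.7872404613

-7.787240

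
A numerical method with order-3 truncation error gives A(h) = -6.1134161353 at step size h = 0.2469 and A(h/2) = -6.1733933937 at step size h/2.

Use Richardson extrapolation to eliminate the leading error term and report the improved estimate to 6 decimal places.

r = 3, so 2^r = 8.
Top: 8(-6.1733933937) − (-6.1134161353) = -43.2737310143
Divide by 2^3 − 1 = 7.
Extrapolated: (-43.2737310143) / 7 = -6.1819615735

-6.181962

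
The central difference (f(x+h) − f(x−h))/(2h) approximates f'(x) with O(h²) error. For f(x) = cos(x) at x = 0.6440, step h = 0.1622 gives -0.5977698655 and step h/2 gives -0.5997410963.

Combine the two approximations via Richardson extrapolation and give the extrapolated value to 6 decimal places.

-0.600398

Method order is 2; weight 2^2 = 4.
Numerator 4*A(h/2) − A(h) = 4*(-0.5997410963) − (-0.5977698655) = -1.8011945197
R = (-1.8011945197)/3 = -0.6003981732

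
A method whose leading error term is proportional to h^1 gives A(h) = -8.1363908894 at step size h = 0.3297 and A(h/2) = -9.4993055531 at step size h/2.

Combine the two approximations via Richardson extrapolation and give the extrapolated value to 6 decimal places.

-10.862220

With r = 1 the leading error scales as h^1, so the weight is 2^1 = 2.
Top: 2(-9.4993055531) − (-8.1363908894) = -10.8622202168
Divide by 2^1 − 1 = 1.
So the Richardson estimate is -10.8622202168.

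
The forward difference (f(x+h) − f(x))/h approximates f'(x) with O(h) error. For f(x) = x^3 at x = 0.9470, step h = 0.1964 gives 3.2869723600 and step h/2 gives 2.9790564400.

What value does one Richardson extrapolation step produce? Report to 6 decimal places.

2.671141

The method has order 1: 2^1 = 2.
Top: 2(2.9790564400) − (3.2869723600) = 2.6711405200
Extrapolated: 2.6711405200 / 1 = 2.6711405200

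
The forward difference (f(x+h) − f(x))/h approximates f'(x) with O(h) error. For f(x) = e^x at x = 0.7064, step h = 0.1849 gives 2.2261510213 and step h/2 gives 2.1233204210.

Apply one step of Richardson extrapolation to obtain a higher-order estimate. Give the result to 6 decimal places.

Error is O(h^1); halving h shrinks it by 2^1 = 2.
Numerator 2*A(h/2) − A(h) = 2*2.1233204210 − 2.2261510213 = 2.0204898207
2.0204898207 ÷ 1 = 2.0204898207
Correction |R − A(h/2)| = 1.028e-01; gap |A(h/2) − A(h)| = 1.028e-01.

2.020490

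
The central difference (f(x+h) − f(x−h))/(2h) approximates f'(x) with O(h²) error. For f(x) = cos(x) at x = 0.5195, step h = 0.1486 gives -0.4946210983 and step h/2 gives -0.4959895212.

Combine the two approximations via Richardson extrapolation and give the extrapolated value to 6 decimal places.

Leading term ∝ h^2; use weight 4 = 2^2.
4·(-0.4959895212) − (-0.4946210983) = -1.4893369865
Denominator 4 − 1 = 3.
(-1.4893369865) ÷ 3 = -0.4964456622

-0.496446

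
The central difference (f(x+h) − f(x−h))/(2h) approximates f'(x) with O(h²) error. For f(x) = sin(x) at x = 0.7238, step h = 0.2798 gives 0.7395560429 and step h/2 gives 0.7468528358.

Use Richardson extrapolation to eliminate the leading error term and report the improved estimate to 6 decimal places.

0.749285

Error is O(h^2); halving h shrinks it by 2^2 = 4.
2^2*A(h/2) = 2.9874113432; minus A(h) gives 2.2478553003.
Denominator 4 − 1 = 3.
So the Richardson estimate is 0.7492851001.
Gap between inputs: 7.297e-03; correction applied: +0.0024322643.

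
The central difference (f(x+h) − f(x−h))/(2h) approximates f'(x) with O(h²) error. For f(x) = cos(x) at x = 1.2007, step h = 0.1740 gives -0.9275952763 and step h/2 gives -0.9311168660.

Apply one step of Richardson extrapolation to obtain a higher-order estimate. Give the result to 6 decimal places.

-0.932291

Method order is 2; weight 2^2 = 4.
Difference of the inputs: -0.9311168660 − (-0.9275952763) = -0.0035215897
Correction (A(h/2) − A(h))/(4 − 1) = (-0.0035215897)/3 = -0.0011738632
R = A(h/2) + (A(h/2) − A(h))/3 = -0.9311168660 − 0.0011738632 = -0.9322907292
Correction |R − A(h/2)| = 1.174e-03; gap |A(h/2) − A(h)| = 3.522e-03.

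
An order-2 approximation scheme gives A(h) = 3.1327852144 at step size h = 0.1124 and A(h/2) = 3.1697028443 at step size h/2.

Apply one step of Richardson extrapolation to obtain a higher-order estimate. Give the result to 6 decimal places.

Order 2 gives 2^r = 4 and 2^r − 1 = 3.
Numerator 4 × A(h/2) − A(h) = 4 × 3.1697028443 − 3.1327852144 = 9.5460261628
Extrapolated: 9.5460261628 / 3 = 3.1820087209
Shift from A(h/2): +0.0123058766.

3.182009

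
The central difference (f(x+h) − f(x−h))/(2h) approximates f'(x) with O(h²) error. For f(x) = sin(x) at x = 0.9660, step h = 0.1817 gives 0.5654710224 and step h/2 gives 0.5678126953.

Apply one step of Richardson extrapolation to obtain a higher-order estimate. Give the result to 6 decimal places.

Order 2 gives 2^r = 4 and 2^r − 1 = 3.
4 × 0.5678126953 = 2.2712507812; subtract 0.5654710224 → 1.7057797588
Denominator 4 − 1 = 3.
So the Richardson estimate is 0.5685932529.

0.568593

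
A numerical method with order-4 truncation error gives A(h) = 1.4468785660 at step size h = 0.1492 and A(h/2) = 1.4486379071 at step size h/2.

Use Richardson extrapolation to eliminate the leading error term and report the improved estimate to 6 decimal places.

1.448755

Method order is 4; weight 2^4 = 16.
A(h/2) − A(h) = 1.4486379071 − 1.4468785660 = 0.0017593411
Divide by 2^4 − 1 = 15: 0.0017593411/15 = 0.0001172894
R = 1.4486379071 + 0.0001172894 = 1.4487551965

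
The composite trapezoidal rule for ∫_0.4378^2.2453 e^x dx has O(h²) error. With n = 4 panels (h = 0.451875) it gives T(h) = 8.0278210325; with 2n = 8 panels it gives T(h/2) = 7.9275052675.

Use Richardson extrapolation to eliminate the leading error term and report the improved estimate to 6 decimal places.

Order 2 gives 2^r = 4 and 2^r − 1 = 3.
A(h/2) − A(h) = 7.9275052675 − 8.0278210325 = -0.1003157650
Correction (A(h/2) − A(h))/(4 − 1) = (-0.1003157650)/3 = -0.0334385883
R = A(h/2) + (A(h/2) − A(h))/3 = 7.9275052675 − 0.0334385883 = 7.8940666792

7.894067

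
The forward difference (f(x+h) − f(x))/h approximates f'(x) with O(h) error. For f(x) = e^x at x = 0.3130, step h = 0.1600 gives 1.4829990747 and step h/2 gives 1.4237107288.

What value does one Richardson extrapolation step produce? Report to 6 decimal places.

1.364422

Method order is 1; weight 2^1 = 2.
Weighted: 2.8474214576 − 1.4829990747 = 1.3644223829
Extrapolated: 1.3644223829 / 1 = 1.3644223829
Gap between inputs: 5.929e-02; correction applied: −0.0592883459.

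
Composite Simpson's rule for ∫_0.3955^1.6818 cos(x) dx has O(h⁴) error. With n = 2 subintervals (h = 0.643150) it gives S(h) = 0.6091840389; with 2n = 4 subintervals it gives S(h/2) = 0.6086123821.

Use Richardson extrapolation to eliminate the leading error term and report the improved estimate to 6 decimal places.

The method has order 4: 2^4 = 16.
Numerator 16 × A(h/2) − A(h) = 16 × 0.6086123821 − 0.6091840389 = 9.1286140747
Denominator 16 − 1 = 15.
Extrapolated: 9.1286140747 / 15 = 0.6085742716
Correction |R − A(h/2)| = 3.811e-05; gap |A(h/2) − A(h)| = 5.717e-04.

0.608574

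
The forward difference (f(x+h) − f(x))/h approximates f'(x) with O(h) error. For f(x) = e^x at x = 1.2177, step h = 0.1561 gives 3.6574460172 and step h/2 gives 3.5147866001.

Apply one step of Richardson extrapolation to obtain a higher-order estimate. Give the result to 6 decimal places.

3.372127

Method order is 1; weight 2^1 = 2.
Top: 2(3.5147866001) − (3.6574460172) = 3.3721271830
Denominator 2 − 1 = 1.
So the Richardson estimate is 3.3721271830.
Gap between inputs: 1.427e-01; correction applied: −0.1426594171.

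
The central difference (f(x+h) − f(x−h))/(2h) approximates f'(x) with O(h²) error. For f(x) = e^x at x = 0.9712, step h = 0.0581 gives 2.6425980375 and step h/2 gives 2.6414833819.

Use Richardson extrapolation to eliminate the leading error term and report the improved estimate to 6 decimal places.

The method has order 2: 2^2 = 4.
Difference of the inputs: 2.6414833819 − 2.6425980375 = -0.0011146556
Correction (A(h/2) − A(h))/(4 − 1) = (-0.0011146556)/3 = -0.0003715519
R = A(h/2) + (A(h/2) − A(h))/3 = 2.6414833819 − 0.0003715519 = 2.6411118300
Correction |R − A(h/2)| = 3.716e-04; gap |A(h/2) − A(h)| = 1.115e-03.

2.641112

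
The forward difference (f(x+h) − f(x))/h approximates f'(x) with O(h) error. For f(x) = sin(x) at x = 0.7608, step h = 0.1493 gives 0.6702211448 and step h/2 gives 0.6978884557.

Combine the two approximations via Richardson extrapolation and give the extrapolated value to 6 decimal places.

0.725556

Method order is 1; weight 2^1 = 2.
Weighted: 1.3957769114 − 0.6702211448 = 0.7255557666
R = 0.7255557666/1 = 0.7255557666
Gap between inputs: 2.767e-02; correction applied: +0.0276673109.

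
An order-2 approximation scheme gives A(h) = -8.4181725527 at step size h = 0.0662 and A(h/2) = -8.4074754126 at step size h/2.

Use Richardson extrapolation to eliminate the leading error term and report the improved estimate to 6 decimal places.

r = 2, so 2^r = 4.
4·(-8.4074754126) = -33.6299016504; (-33.6299016504) − (-8.4181725527) = -25.2117290977
R = (-25.2117290977)/3 = -8.4039096992
Gap between inputs: 1.070e-02; correction applied: +0.0035657134.

-8.403910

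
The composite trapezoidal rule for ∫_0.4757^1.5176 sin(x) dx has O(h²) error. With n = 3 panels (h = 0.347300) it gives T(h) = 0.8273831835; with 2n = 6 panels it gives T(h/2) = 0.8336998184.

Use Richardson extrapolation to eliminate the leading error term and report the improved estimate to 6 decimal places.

With r = 2 the leading error scales as h^2, so the weight is 2^2 = 4.
Weighted: 3.3347992736 − 0.8273831835 = 2.5074160901
Divide by 2^2 − 1 = 3.
(4*0.8336998184 − 0.8273831835)/(4 − 1) = 0.8358053634
Shift from A(h/2): +0.0021055450.

0.835805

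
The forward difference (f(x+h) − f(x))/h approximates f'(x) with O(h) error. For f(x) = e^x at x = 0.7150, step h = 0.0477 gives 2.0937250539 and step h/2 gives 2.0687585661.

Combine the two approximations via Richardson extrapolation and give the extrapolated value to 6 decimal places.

2.043792

Error is O(h^1); halving h shrinks it by 2^1 = 2.
Weighted: 4.1375171322 − 2.0937250539 = 2.0437920783
Extrapolated: 2.0437920783 / 1 = 2.0437920783
Shift from A(h/2): −0.0249664878.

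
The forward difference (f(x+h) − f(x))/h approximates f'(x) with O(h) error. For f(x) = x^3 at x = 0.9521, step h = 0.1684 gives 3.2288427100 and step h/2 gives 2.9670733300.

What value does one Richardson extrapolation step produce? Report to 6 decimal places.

2.705304

Error is O(h^1); halving h shrinks it by 2^1 = 2.
2 × 2.9670733300 − 3.2288427100 = 2.7053039500
Divide by 2^1 − 1 = 1.
Extrapolated: 2.7053039500 / 1 = 2.7053039500
Shift from A(h/2): −0.2617693800.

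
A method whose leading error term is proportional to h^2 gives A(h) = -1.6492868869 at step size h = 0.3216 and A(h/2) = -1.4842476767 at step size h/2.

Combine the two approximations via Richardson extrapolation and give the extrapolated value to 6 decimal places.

r = 2, so 2^r = 4.
Top: 4(-1.4842476767) − (-1.6492868869) = -4.2877038199
Denominator 4 − 1 = 3.
(-4.2877038199) ÷ 3 = -1.4292346066

-1.429235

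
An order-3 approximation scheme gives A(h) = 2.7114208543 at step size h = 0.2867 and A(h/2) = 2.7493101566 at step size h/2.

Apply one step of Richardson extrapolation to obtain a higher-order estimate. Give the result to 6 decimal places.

2.754723

r = 3: numerator weight 8, denominator 7.
8·2.7493101566 − 2.7114208543 = 19.2830603985
19.2830603985 ÷ 7 = 2.7547229141
Shift from A(h/2): +0.0054127575.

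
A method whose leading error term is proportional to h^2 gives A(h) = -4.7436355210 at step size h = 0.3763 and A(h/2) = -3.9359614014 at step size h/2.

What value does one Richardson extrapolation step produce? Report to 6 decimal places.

-3.666737

Method order is 2; weight 2^2 = 4.
4×(-3.9359614014) = -15.7438456056; (-15.7438456056) − (-4.7436355210) = -11.0002100846
Divide by 2^2 − 1 = 3.
Result: -3.6667366949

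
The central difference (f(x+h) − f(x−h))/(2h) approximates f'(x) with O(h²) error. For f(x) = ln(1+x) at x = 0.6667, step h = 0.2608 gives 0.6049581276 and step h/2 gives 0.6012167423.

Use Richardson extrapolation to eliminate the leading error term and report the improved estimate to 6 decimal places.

Leading term ∝ h^2; use weight 4 = 2^2.
Top: 4(0.6012167423) − (0.6049581276) = 1.7999088416
R = 1.7999088416/3 = 0.5999696139
Shift from A(h/2): −0.0012471284.

0.599970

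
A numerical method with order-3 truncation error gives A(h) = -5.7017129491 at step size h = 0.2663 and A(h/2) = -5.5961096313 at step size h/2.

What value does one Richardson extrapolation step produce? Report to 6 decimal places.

With r = 3 the leading error scales as h^3, so the weight is 2^3 = 8.
2^3 × A(h/2) = -44.7688770504; minus A(h) gives -39.0671641013.
Extrapolated: (-39.0671641013) / 7 = -5.5810234430
Correction |R − A(h/2)| = 1.509e-02; gap |A(h/2) − A(h)| = 1.056e-01.

-5.581023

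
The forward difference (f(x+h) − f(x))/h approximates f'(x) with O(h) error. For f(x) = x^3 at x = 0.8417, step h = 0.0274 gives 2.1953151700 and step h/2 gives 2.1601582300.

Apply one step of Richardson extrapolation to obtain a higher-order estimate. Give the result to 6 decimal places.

Error is O(h^1); halving h shrinks it by 2^1 = 2.
Numerator 2 × A(h/2) − A(h) = 2 × 2.1601582300 − 2.1953151700 = 2.1250012900
2.1250012900 ÷ 1 = 2.1250012900

2.125001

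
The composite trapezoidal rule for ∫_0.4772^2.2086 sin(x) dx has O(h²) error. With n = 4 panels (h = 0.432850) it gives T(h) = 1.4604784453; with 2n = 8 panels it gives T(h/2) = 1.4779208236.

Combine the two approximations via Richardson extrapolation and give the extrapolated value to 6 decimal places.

Error is O(h^2); halving h shrinks it by 2^2 = 4.
Weighted: 5.9116832944 − 1.4604784453 = 4.4512048491
4.4512048491 ÷ 3 = 1.4837349497

1.483735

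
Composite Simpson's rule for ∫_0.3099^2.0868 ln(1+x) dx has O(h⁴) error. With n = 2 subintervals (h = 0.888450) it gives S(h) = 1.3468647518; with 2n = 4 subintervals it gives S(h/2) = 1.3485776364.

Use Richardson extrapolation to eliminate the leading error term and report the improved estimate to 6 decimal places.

1.348692

Order 4 gives 2^r = 16 and 2^r − 1 = 15.
16*1.3485776364 = 21.5772421824; subtract 1.3468647518 → 20.2303774306
Divide by 2^4 − 1 = 15.
So the Richardson estimate is 1.3486918287.
Gap between inputs: 1.713e-03; correction applied: +0.0001141923.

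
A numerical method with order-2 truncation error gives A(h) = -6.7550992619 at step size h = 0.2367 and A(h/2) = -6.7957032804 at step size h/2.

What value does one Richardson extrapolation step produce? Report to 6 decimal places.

-6.809238

Leading term ∝ h^2; use weight 4 = 2^2.
Numerator 4×A(h/2) − A(h) = 4×(-6.7957032804) − (-6.7550992619) = -20.4277138597
Denominator 4 − 1 = 3.
(-20.4277138597) ÷ 3 = -6.8092379532
Gap between inputs: 4.060e-02; correction applied: −0.0135346728.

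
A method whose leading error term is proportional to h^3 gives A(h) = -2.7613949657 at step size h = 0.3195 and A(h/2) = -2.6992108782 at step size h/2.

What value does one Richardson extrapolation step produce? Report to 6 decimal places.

-2.690327

Error is O(h^3); halving h shrinks it by 2^3 = 8.
8 × (-2.6992108782) = -21.5936870256; subtract (-2.7613949657) → -18.8322920599
(8 × (-2.6992108782) − (-2.7613949657))/(8 − 1) = -2.6903274371
Gap between inputs: 6.218e-02; correction applied: +0.0088834411.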